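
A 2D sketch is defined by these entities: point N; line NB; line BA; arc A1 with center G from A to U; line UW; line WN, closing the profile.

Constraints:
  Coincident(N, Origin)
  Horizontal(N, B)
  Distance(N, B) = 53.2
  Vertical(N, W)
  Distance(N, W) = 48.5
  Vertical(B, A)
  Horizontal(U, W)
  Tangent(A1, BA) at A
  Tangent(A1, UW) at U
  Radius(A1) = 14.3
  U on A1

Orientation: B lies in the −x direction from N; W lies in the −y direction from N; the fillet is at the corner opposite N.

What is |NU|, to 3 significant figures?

62.2

The virtual corner opposite N is at (-53.2, -48.5). The tangent condition forces GA to be normal to BA and tangency of A1 to UW means the radius GU is perpendicular to UW, with radius 14.3, so the center G sits 14.3 in from both sides at G = (-38.9, -34.2). That places the tangent points at A = (-53.2, -34.2) on BA and U = (-38.9, -48.5) on UW. Then |NU| = |U − N| = 62.2.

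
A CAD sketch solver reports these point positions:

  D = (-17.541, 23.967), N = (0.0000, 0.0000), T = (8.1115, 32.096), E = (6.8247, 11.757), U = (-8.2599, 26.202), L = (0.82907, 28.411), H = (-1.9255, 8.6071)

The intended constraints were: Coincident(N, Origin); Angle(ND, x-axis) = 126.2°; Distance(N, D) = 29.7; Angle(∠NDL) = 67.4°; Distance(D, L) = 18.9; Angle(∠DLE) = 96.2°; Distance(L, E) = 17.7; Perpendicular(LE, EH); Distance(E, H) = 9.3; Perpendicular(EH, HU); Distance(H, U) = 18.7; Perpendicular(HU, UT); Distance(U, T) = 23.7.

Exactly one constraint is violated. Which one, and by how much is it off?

Distance(U, T) = 23.7 — off by 6.30.

N = (0.00, 0.00) ✓; ND at 126.2° ✓; |ND| = 29.70 ✓; ∠NDL = 67.40° ✓; |DL| = 18.90 ✓; ∠DLE = 96.20° ✓; |LE| = 17.70 ✓; ∠(LE, EH) = 90.00° ✓; |EH| = 9.300 ✓; ∠(EH, HU) = 90.00° ✓; |HU| = 18.70 ✓; ∠(HU, UT) = 90.00° ✓; |UT| = 17.40 ✗.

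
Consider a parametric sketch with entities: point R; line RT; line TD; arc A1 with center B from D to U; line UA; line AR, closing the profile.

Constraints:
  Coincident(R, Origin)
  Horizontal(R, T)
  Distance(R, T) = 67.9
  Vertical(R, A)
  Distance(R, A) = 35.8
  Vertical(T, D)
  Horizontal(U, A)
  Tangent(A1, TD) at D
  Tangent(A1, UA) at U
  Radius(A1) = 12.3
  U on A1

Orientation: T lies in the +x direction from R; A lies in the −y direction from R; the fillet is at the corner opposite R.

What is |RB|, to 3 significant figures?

60.4

RA is vertical with |RA| = 35.8 and A on the −y side, so A = (0.00, -35.8). The virtual corner opposite R is at (67.9, -35.8). Since A1 is tangent to TD there, BD ⟂ TD and since A1 is tangent to UA there, BU ⟂ UA, with radius 12.3, so the center B sits 12.3 in from both sides at B = (55.6, -23.5). Then |RB| = |B − R| = 60.4.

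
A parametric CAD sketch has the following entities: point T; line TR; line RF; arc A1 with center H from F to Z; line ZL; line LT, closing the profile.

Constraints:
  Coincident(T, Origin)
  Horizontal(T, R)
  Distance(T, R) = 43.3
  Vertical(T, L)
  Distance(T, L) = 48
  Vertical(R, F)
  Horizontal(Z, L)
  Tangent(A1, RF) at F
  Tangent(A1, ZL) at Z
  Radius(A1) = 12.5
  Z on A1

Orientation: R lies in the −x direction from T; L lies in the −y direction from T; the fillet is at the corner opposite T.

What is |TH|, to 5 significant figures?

46.999

T is at the origin; T and R share the same y with |TR| = 43.3 and R on the −x side, so R = (-43.300, 0.0000). T and L share the same x with |TL| = 48.0 and L on the −y side, so L = (0.0000, -48.000). The virtual corner opposite T is at (-43.300, -48.000). A1 meets RF tangentially, so HF is at right angles to RF and since A1 is tangent to ZL there, HZ ⟂ ZL, with radius 12.5, so the center H sits 12.5 in from both sides at H = (-30.800, -35.500). Then |TH| = |H − T| = 46.999.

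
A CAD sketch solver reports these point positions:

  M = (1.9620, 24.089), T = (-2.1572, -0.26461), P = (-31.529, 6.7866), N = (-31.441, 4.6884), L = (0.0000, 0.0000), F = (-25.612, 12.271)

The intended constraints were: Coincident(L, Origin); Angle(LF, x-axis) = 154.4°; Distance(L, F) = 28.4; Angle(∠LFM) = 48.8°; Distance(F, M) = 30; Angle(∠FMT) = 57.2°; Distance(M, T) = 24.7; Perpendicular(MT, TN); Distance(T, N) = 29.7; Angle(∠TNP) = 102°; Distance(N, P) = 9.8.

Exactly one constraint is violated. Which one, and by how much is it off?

Distance(N, P) = 9.8 — off by 7.70.

L = (0.00, 0.00) ✓; LF at 154.4° ✓; |LF| = 28.40 ✓; ∠LFM = 48.80° ✓; |FM| = 30.00 ✓; ∠FMT = 57.20° ✓; |MT| = 24.70 ✓; ∠(MT, TN) = 90.00° ✓; |TN| = 29.70 ✓; ∠TNP = 102.0° ✓; |NP| = 2.100 ✗.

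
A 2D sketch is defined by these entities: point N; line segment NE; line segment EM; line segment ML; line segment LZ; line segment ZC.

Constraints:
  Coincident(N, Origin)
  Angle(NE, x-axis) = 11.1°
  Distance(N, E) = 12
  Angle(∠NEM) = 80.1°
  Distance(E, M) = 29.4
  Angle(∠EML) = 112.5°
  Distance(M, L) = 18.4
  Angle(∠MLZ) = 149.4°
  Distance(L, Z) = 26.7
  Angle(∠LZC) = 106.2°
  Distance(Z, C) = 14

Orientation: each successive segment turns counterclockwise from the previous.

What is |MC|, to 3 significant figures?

46.6

N is at the origin; NE runs at 11.1° with length 12.0, so E = (11.8, 2.31). ∠NEM = 80.1° gives EM at 111° from the x-axis; with |EM| = 29.4, M = (1.24, 29.8). ∠EML = 112.5° gives ML at 178° from the x-axis; with |ML| = 18.4, L = (-17.2, 30.2). ∠MLZ = 149.4° gives LZ at -151° from the x-axis; with |LZ| = 26.7, Z = (-40.5, 17.3). ∠LZC = 106.2° gives ZC at -77.1° from the x-axis; with |ZC| = 14.0, C = (-37.4, 3.61). Then |MC| = |C − M| = 46.6.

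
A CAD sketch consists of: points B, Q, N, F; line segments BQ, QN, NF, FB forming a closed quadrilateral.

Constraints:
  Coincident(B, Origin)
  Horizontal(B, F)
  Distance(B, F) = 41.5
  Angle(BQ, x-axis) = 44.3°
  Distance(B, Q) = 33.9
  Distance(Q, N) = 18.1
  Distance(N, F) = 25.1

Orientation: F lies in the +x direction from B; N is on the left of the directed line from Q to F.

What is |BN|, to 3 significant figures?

49.2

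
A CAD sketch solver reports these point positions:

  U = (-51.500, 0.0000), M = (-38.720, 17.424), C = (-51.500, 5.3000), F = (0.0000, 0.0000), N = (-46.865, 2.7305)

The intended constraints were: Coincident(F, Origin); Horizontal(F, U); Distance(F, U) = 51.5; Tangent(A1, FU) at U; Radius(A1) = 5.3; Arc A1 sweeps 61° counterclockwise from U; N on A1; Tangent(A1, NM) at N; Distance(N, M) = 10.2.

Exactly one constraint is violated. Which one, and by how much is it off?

Distance(N, M) = 10.2 — off by 6.60.

F = (0.00, 0.00) ✓; F.y = 0.00, U.y = 0.00 ✓; |FU| = 51.50 ✓; ∠(CU, UF) = 90.00° ✓; |CU| = 5.300 ✓; bearing(C→N) − bearing(C→U) = 61.00° ✓; |CN| = 5.300 ✓; ∠(CN, NM) = 90.00° ✓; |NM| = 16.80 ✗.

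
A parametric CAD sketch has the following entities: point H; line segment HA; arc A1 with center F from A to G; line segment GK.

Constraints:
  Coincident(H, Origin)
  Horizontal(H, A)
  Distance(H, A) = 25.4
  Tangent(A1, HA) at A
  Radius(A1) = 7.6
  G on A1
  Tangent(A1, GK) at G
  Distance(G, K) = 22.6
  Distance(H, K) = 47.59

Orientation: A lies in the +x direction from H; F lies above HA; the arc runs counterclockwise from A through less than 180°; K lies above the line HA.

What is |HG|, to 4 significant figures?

33.13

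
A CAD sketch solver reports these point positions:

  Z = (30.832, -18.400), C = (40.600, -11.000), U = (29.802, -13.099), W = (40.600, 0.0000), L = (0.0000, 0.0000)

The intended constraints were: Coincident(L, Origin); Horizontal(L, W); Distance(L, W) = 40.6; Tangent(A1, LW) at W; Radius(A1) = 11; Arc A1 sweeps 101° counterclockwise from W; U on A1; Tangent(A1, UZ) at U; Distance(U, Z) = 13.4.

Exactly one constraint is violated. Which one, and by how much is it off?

Distance(U, Z) = 13.4 — off by 8.00.

L = (0.00, 0.00) ✓; L.y = 0.00, W.y = 0.00 ✓; |LW| = 40.60 ✓; ∠(CW, WL) = 90.00° ✓; |CW| = 11.00 ✓; bearing(C→U) − bearing(C→W) = 101.0° ✓; |CU| = 11.00 ✓; ∠(CU, UZ) = 90.00° ✓; |UZ| = 5.400 ✗.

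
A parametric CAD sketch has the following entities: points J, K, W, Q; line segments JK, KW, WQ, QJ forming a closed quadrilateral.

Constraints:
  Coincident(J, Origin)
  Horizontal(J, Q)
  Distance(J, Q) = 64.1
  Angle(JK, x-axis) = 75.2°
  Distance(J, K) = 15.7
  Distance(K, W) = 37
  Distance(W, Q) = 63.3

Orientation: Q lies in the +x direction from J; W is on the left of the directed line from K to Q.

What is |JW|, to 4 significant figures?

52.34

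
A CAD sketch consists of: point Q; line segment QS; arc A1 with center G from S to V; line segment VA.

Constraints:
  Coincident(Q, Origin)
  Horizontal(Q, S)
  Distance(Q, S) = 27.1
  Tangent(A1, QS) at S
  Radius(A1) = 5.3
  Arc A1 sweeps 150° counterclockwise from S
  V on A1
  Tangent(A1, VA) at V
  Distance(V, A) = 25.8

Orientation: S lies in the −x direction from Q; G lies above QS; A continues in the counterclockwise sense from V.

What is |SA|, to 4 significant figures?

30.12

On A1, S sits at bearing -90° from G; a 150° counterclockwise sweep puts V at bearing 60°, so V = G + 5.3·(cos 60°, sin 60°) = (-24.45, 9.890). Tangency of A1 to VA means the radius GV is perpendicular to VA, so VA runs along (−sin 60°, cos 60°); with |VA| = 25.8, A = (-46.79, 22.79). Then |SA| = |A − S| = 30.12.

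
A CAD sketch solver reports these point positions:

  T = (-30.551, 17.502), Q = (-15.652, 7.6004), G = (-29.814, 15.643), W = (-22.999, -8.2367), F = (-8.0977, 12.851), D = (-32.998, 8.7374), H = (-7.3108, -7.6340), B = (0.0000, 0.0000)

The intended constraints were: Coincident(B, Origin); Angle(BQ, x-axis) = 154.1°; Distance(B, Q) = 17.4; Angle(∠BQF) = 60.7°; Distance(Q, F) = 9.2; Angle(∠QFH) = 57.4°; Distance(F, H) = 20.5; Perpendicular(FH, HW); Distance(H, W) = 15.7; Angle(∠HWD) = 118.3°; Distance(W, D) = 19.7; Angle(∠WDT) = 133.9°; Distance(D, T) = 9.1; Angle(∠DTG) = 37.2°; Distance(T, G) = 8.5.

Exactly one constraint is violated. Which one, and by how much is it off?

Distance(T, G) = 8.5 — off by 6.50.

B = (0.00, 0.00) ✓; BQ at 154.1° ✓; |BQ| = 17.40 ✓; ∠BQF = 60.70° ✓; |QF| = 9.200 ✓; ∠QFH = 57.40° ✓; |FH| = 20.50 ✓; ∠(FH, HW) = 90.00° ✓; |HW| = 15.70 ✓; ∠HWD = 118.3° ✓; |WD| = 19.70 ✓; ∠WDT = 133.9° ✓; |DT| = 9.100 ✓; ∠DTG = 37.23° ✓; |TG| = 2.000 ✗.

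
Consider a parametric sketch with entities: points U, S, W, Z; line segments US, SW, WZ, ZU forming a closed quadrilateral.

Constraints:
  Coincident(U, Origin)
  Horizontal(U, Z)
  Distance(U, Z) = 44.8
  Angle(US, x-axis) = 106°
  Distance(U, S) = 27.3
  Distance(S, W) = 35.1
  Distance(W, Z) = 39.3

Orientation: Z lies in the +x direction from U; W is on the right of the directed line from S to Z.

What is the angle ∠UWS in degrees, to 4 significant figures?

21.57°

Checks: |SW| = 35.10 ✓; |WZ| = 39.30 ✓.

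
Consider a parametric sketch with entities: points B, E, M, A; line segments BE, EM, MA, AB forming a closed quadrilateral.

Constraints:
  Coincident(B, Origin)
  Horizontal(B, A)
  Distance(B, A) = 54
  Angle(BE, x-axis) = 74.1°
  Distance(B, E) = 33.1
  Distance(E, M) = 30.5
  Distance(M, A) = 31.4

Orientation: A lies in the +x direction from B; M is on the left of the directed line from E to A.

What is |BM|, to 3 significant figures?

48.1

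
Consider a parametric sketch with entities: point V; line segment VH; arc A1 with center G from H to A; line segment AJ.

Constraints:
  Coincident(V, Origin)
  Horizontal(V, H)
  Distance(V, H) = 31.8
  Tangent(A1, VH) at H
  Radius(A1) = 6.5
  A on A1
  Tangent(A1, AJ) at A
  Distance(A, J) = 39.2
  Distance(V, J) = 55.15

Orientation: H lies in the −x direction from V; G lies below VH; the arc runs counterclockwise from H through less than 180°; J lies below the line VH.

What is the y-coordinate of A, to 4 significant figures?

-7.834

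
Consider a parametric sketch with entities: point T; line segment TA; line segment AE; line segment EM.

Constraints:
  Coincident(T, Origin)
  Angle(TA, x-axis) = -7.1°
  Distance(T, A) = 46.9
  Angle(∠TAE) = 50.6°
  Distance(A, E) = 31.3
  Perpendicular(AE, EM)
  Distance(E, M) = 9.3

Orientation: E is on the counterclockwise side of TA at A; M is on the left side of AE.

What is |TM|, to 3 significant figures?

27.0

∠TAE = 50.6°, so AE runs at -7.1° + (180° − 50.6°) = 122° from the x-axis; with |AE| = 31.3, E = A + 31.3·(cos 122°, sin 122°) = (29.8, 20.7). AE is perpendicular to EM; with |EM| = 9.3 on the left of AE, M = E + 9.3·(-0.845, -0.534) = (22.0, 15.7). Then |TM| = |M − T| = 27.0.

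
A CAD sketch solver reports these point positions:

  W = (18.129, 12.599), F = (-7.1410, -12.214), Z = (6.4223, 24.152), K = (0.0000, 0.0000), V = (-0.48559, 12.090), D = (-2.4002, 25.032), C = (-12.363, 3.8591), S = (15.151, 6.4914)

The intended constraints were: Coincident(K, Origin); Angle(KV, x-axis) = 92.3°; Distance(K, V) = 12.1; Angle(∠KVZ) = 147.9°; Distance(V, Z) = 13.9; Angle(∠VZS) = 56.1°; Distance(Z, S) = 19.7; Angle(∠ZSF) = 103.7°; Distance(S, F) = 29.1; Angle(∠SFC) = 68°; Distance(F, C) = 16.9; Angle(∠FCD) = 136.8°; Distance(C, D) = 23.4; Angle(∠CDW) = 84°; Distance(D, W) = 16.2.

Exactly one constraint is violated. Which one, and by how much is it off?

Distance(D, W) = 16.2 — off by 7.80.

K = (0.00, 0.00) ✓; KV at 92.30° ✓; |KV| = 12.10 ✓; ∠KVZ = 147.9° ✓; |VZ| = 13.90 ✓; ∠VZS = 56.10° ✓; |ZS| = 19.70 ✓; ∠ZSF = 103.7° ✓; |SF| = 29.10 ✓; ∠SFC = 68.00° ✓; |FC| = 16.90 ✓; ∠FCD = 136.8° ✓; |CD| = 23.40 ✓; ∠CDW = 84.00° ✓; |DW| = 24.00 ✗.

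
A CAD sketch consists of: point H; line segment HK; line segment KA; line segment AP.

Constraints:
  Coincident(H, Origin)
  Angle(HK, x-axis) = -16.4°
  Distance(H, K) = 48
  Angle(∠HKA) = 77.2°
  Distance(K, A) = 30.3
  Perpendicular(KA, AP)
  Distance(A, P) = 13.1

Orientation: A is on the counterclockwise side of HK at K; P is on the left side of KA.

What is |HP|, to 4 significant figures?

39.02

H is at the origin; HK runs at -16.4° with length 48.0, so K = 48.0·(cos -16.4°, sin -16.4°) = (46.05, -13.55). ∠HKA = 77.2°, so KA runs at -16.4° + (180° − 77.2°) = 86.40° from the x-axis; with |KA| = 30.3, A = K + 30.3·(cos 86.40°, sin 86.40°) = (47.95, 16.69). The perpendicularity gives AP at right angles to KA; with |AP| = 13.1 on the left of KA, P = A + 13.1·(-0.9980, 0.06279) = (34.88, 17.51). Then |HP| = |P − H| = 39.02.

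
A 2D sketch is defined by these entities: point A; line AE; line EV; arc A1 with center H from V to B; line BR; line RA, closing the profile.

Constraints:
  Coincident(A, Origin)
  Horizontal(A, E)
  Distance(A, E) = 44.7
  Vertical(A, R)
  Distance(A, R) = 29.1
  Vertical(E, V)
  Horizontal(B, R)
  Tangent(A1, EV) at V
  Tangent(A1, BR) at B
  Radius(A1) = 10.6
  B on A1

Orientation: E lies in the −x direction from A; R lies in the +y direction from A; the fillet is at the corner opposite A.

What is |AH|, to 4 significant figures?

38.80

A is at the origin; A and E share the same y with |AE| = 44.7 and E on the −x side, so E = (-44.70, 0.000). A and R share the same x with |AR| = 29.1 and R on the +y side, so R = (0.000, 29.10). The virtual corner opposite A is at (-44.70, 29.10). The tangent condition forces HV to be normal to EV and the tangent condition forces HB to be normal to BR, with radius 10.6, so the center H sits 10.6 in from both sides at H = (-34.10, 18.50). Then |AH| = |H − A| = 38.80.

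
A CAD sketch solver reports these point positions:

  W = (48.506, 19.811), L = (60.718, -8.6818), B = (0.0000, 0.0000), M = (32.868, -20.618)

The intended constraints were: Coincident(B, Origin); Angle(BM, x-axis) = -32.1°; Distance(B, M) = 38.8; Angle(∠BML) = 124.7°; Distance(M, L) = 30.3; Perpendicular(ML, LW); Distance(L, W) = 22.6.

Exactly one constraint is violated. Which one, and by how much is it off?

Distance(L, W) = 22.6 — off by 8.40.

B = (0.00, 0.00) ✓; BM at -32.10° ✓; |BM| = 38.80 ✓; ∠BML = 124.7° ✓; |ML| = 30.30 ✓; ∠(ML, LW) = 90.00° ✓; |LW| = 31.00 ✗.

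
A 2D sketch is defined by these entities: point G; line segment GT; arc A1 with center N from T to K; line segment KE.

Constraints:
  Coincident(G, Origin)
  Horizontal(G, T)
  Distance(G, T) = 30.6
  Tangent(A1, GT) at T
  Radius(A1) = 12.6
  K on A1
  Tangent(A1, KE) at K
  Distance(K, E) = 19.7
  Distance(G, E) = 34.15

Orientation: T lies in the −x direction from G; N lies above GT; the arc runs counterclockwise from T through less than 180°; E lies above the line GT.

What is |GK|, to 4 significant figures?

21.15

G is at the origin; GT is horizontal with |GT| = 30.6 and T on the −x side, so T = (-30.60, 0.000). Since A1 is tangent to GT there, NT ⟂ GT, so N = T + (0, 12.6) = (-30.60, 12.60). Since NK ⟂ KE (tangency), |NE| = √(12.6² + 19.7²) = 23.38 regardless of where K sits on A1. So E lies on both circle(G, 34.15) and circle(N, 23.38); the above-GT intersection is E = (-15.48, 30.44). K is the foot of the tangent from E: K = (-18.11, 10.92).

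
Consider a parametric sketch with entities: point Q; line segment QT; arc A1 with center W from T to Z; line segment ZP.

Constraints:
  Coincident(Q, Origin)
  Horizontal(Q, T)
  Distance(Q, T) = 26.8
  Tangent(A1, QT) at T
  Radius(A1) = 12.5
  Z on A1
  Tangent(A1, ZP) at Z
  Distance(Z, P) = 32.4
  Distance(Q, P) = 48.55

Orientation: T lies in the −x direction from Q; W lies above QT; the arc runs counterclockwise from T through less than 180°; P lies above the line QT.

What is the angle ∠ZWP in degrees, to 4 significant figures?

68.90°

Q is at the origin; QT is horizontal with |QT| = 26.8 and T on the −x side, so T = (-26.80, 0.000). A1 meets QT tangentially, so WT is at right angles to QT, so W = T + (0, 12.5) = (-26.80, 12.50). Since WZ ⟂ ZP (tangency), |WP| = √(12.5² + 32.4²) = 34.73 regardless of where Z sits on A1. So P lies on both circle(Q, 48.55) and circle(W, 34.73); the above-QT intersection is P = (-16.49, 45.66). Z is the foot of the tangent from P: Z = (-14.33, 13.34).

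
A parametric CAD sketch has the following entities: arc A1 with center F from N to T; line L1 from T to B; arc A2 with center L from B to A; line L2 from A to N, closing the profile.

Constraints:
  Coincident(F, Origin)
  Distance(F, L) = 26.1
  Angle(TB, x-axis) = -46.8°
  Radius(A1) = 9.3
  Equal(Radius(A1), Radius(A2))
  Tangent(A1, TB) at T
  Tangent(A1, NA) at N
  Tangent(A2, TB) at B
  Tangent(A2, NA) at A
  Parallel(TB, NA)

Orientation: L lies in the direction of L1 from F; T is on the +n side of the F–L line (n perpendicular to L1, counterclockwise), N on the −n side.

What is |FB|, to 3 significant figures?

27.7

The slot axis is L1's direction at -46.8°, so u = (cos -46.8°, sin -46.8°) = (0.685, -0.729) and n = (−sin -46.8°, cos -46.8°) = (0.729, 0.685). F is at the origin and L lies 26.1 along u from F, so L = 26.1·u = (17.9, -19.0). Tangency of A1 to both parallel lines with radius 9.3 puts T and N at F ± 9.3·n: T = (6.78, 6.37), N = (-6.78, -6.37). Equal radii place B and A the same way about L: B = L + 9.3·n = (24.6, -12.7), A = L − 9.3·n = (11.1, -25.4). Then |FB| = |B − F| = 27.7.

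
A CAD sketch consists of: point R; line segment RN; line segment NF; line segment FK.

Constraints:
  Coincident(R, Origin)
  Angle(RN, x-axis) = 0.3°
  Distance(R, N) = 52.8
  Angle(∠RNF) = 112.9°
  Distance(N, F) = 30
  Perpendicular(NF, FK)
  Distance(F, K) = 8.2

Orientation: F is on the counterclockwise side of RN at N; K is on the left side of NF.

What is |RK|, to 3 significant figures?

64.7

R is at the origin; RN runs at 0.3° with length 52.8, so N = 52.8·(cos 0.3°, sin 0.3°) = (52.8, 0.276). ∠RNF = 112.9°, so NF runs at 0.3° + (180° − 112.9°) = 67.4° from the x-axis; with |NF| = 30.0, F = N + 30.0·(cos 67.4°, sin 67.4°) = (64.3, 28.0). NF ⟂ FK; with |FK| = 8.2 on the left of NF, K = F + 8.2·(-0.923, 0.384) = (56.8, 31.1). Then |RK| = |K − R| = 64.7.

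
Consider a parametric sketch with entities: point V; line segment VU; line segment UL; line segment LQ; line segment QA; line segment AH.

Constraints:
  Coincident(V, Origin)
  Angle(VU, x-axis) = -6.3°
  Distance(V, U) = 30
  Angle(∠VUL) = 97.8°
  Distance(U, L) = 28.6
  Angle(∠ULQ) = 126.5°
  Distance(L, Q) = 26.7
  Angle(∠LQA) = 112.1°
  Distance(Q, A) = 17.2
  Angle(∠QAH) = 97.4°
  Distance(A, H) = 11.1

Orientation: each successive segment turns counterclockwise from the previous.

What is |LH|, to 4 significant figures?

31.79

∠LQA = 112.1° gives QA at -162.7° from the x-axis; with |QA| = 17.2, A = (3.417, 39.96). ∠QAH = 97.4° gives AH at -80.10° from the x-axis; with |AH| = 11.1, H = (5.325, 29.03). Then |LH| = |H − L| = 31.79.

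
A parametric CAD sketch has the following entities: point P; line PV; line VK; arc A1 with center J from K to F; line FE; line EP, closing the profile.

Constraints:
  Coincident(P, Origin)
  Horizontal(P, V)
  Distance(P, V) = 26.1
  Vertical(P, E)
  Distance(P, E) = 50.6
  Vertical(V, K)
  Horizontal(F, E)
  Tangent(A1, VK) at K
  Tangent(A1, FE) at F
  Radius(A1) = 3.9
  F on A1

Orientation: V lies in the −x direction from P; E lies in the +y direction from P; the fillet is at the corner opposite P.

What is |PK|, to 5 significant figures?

53.499

P is at the origin; PV is horizontal with |PV| = 26.1 and V on the −x side, so V = (-26.100, 0.0000). PE is vertical with |PE| = 50.6 and E on the +y side, so E = (0.0000, 50.600). The virtual corner opposite P is at (-26.100, 50.600). Since A1 is tangent to VK there, JK ⟂ VK and since A1 is tangent to FE there, JF ⟂ FE, with radius 3.9, so the center J sits 3.9 in from both sides at J = (-22.200, 46.700). That places the tangent points at K = (-26.100, 46.700) on VK and F = (-22.200, 50.600) on FE. Then |PK| = |K − P| = 53.499.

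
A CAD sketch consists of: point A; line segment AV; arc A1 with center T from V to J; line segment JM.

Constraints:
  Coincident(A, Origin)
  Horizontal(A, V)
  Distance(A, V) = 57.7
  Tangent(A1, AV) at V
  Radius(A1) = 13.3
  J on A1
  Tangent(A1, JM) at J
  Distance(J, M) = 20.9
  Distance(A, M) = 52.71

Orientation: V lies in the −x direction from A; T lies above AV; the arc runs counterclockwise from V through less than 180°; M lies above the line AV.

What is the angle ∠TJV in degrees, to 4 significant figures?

48.86°

Checks: |TJ| = 13.30 ✓; ∠(TJ, JM) = 90.00° ✓; |JM| = 20.90 ✓; |AM| = 52.71 ✓.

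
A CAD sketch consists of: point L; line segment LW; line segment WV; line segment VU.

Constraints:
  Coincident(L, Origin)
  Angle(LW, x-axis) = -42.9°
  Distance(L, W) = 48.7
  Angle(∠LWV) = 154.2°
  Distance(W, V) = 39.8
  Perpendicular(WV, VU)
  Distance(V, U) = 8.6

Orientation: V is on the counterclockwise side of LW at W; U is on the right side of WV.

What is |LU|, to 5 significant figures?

88.794

∠LWV = 154.2°, so WV runs at -42.9° + (180° − 154.2°) = -17.100° from the x-axis; with |WV| = 39.8, V = W + 39.8·(cos -17.100°, sin -17.100°) = (73.715, -44.854). WV is perpendicular to VU; with |VU| = 8.6 on the right of WV, U = V + 8.6·(-0.29404, -0.95579) = (71.187, -53.074). Then |LU| = |U − L| = 88.794.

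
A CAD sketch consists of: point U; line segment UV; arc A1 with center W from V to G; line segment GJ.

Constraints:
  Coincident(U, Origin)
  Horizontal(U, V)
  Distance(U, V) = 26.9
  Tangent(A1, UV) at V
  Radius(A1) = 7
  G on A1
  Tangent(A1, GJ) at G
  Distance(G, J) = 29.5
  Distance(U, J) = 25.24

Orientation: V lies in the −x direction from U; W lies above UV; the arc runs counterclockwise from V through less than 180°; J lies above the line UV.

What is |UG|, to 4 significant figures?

21.68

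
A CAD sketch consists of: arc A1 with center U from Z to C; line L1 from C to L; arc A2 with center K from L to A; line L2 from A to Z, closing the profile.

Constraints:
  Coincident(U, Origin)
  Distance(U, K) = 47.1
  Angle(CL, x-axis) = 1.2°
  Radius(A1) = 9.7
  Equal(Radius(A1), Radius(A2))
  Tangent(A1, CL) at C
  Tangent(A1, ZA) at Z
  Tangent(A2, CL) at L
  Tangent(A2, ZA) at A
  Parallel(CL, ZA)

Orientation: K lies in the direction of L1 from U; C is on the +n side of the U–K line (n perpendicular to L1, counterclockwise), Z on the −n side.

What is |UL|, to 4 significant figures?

48.09

The slot axis is L1's direction at 1.2°, so u = (cos 1.2°, sin 1.2°) = (0.9998, 0.02094) and n = (−sin 1.2°, cos 1.2°) = (-0.02094, 0.9998). U is at the origin and K lies 47.1 along u from U, so K = 47.1·u = (47.09, 0.9864). Tangency of A1 to both parallel lines with radius 9.7 puts C and Z at U ± 9.7·n: C = (-0.2031, 9.698), Z = (0.2031, -9.698). Equal radii place L and A the same way about K: L = K + 9.7·n = (46.89, 10.68), A = K − 9.7·n = (47.29, -8.711). Then |UL| = |L − U| = 48.09.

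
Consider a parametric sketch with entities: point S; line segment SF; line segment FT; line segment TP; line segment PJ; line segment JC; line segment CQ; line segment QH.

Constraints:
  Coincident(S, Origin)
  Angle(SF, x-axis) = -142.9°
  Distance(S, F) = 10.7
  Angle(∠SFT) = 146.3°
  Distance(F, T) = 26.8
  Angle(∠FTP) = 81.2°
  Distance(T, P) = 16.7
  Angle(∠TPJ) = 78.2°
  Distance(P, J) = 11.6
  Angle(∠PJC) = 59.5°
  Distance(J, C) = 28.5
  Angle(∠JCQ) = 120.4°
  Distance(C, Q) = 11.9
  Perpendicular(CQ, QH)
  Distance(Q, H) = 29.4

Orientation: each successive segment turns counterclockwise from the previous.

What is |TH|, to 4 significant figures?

27.90

S is at the origin; SF runs at -142.9° with length 10.7, so F = (-8.534, -6.454). ∠SFT = 146.3° gives FT at -109.2° from the x-axis; with |FT| = 26.8, T = (-17.35, -31.76). ∠FTP = 81.2° gives TP at -10.40° from the x-axis; with |TP| = 16.7, P = (-0.9221, -34.78). ∠TPJ = 78.2° gives PJ at 91.40° from the x-axis; with |PJ| = 11.6, J = (-1.206, -23.18). ∠PJC = 59.5° gives JC at -148.1° from the x-axis; with |JC| = 28.5, C = (-25.40, -38.24). ∠JCQ = 120.4° gives CQ at -88.50° from the x-axis; with |CQ| = 11.9, Q = (-25.09, -50.14). CQ ⟂ QH, so QH runs at 1.500°; with |QH| = 29.4, H = (4.300, -49.37). Then |TH| = |H − T| = 27.90.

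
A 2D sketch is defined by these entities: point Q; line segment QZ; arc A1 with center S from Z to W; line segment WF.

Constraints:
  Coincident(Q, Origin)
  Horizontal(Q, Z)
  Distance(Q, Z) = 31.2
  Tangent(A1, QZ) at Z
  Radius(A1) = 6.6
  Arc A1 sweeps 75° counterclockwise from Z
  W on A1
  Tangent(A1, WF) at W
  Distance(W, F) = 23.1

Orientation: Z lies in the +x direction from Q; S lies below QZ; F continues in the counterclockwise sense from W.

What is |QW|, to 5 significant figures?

25.302

Q is at the origin; Q and Z share the same y with |QZ| = 31.2 and Z on the +x side, so Z = (31.200, 0.0000). Tangency of A1 to QZ means the radius SZ is perpendicular to QZ, so S = Z + (0, -6.6) = (31.200, -6.6000). On A1, Z sits at bearing 90° from S; a 75° counterclockwise sweep puts W at bearing 165°, so W = S + 6.6·(cos 165°, sin 165°) = (24.825, -4.8918). Then |QW| = |W − Q| = 25.302.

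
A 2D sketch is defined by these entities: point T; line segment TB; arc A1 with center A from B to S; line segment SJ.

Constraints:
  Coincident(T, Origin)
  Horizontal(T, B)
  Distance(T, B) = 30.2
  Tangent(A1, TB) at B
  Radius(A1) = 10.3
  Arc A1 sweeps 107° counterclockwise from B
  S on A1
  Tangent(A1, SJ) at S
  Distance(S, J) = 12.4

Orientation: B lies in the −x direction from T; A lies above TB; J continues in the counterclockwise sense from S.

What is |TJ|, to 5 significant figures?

34.761

On A1, B sits at bearing -90° from A; a 107° counterclockwise sweep puts S at bearing 17°, so S = A + 10.3·(cos 17°, sin 17°) = (-20.350, 13.311). Since A1 is tangent to SJ there, AS ⟂ SJ, so SJ runs along (−sin 17°, cos 17°); with |SJ| = 12.4, J = (-23.975, 25.170). Then |TJ| = |J − T| = 34.761.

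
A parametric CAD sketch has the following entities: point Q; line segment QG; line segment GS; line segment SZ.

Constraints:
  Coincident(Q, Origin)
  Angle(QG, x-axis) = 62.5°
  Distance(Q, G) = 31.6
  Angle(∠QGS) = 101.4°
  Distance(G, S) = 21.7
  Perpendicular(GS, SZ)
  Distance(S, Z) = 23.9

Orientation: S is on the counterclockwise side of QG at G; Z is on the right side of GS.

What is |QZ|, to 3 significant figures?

61.6

Q is at the origin; QG runs at 62.5° with length 31.6, so G = 31.6·(cos 62.5°, sin 62.5°) = (14.6, 28.0). ∠QGS = 101.4°, so GS runs at 62.5° + (180° − 101.4°) = 141° from the x-axis; with |GS| = 21.7, S = G + 21.7·(cos 141°, sin 141°) = (-2.30, 41.7). GS ⟂ SZ; with |SZ| = 23.9 on the right of GS, Z = S + 23.9·(0.628, 0.778) = (12.7, 60.3). Then |QZ| = |Z − Q| = 61.6.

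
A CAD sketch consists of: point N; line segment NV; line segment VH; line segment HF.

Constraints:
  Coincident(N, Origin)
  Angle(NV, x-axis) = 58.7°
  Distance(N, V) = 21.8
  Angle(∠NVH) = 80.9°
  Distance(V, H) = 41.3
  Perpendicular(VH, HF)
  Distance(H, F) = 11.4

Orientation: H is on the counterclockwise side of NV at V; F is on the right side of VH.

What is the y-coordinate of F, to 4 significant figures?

44.79

N is at the origin; NV runs at 58.7° with length 21.8, so V = 21.8·(cos 58.7°, sin 58.7°) = (11.33, 18.63). ∠NVH = 80.9°, so VH runs at 58.7° + (180° − 80.9°) = 157.8° from the x-axis; with |VH| = 41.3, H = V + 41.3·(cos 157.8°, sin 157.8°) = (-26.91, 34.23). VH ⟂ HF; with |HF| = 11.4 on the right of VH, F = H + 11.4·(0.3778, 0.9259) = (-22.61, 44.79). So F.y = 44.79.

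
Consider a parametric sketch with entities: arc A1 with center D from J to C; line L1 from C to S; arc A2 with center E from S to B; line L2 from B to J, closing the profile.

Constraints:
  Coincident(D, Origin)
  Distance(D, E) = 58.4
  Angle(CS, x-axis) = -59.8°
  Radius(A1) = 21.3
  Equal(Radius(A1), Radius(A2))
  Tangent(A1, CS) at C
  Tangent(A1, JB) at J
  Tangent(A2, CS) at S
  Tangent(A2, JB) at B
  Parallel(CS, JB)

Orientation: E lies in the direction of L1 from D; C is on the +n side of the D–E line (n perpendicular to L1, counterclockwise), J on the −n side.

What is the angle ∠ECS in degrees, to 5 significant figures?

20.038°

The slot axis is L1's direction at -59.8°, so u = (cos -59.8°, sin -59.8°) = (0.50302, -0.86427) and n = (−sin -59.8°, cos -59.8°) = (0.86427, 0.50302). D is at the origin and E lies 58.4 along u from D, so E = 58.4·u = (29.376, -50.474). Tangency of A1 to both parallel lines with radius 21.3 puts C and J at D ± 21.3·n: C = (18.409, 10.714), J = (-18.409, -10.714). Equal radii place S and B the same way about E: S = E + 21.3·n = (47.785, -39.759), B = E − 21.3·n = (10.967, -61.188). Then cos ∠ECS = CE·CS / (|CE||CS|), giving 20.038°.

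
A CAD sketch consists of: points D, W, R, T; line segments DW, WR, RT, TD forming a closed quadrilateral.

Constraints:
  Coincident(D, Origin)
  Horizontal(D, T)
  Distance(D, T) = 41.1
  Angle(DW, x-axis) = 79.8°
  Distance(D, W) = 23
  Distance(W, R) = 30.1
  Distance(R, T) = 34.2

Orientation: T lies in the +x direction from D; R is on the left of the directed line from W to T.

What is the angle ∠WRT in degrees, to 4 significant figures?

84.64°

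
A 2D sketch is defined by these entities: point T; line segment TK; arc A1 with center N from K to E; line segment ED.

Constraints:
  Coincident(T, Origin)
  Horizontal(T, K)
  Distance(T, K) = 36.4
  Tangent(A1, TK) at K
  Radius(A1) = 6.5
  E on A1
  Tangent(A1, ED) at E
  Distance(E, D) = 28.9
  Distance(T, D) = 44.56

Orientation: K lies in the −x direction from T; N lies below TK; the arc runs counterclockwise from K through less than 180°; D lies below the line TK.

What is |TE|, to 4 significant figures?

43.16

T is at the origin; T and K share the same y with |TK| = 36.4 and K on the −x side, so K = (-36.40, 0.000). Tangency of A1 to TK means the radius NK is perpendicular to TK, so N = K + (0, -6.5) = (-36.40, -6.500). Since NE ⟂ ED (tangency), |ND| = √(6.5² + 28.9²) = 29.62 regardless of where E sits on A1. So D lies on both circle(T, 44.56) and circle(N, 29.62); the below-TK intersection is D = (-27.78, -34.84). E is the foot of the tangent from D: E = (-42.05, -9.710).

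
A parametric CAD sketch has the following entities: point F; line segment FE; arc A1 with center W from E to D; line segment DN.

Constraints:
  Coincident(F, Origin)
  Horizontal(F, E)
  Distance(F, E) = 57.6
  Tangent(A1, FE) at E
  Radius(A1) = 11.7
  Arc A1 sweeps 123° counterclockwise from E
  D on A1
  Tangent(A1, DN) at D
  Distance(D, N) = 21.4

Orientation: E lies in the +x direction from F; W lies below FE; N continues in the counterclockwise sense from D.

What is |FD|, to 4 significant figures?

51.09

A1 meets FE tangentially, so WE is at right angles to FE, so W = E + (0, -11.7) = (57.60, -11.70). On A1, E sits at bearing 90° from W; a 123° counterclockwise sweep puts D at bearing 213°, so D = W + 11.7·(cos 213°, sin 213°) = (47.79, -18.07). Then |FD| = |D − F| = 51.09.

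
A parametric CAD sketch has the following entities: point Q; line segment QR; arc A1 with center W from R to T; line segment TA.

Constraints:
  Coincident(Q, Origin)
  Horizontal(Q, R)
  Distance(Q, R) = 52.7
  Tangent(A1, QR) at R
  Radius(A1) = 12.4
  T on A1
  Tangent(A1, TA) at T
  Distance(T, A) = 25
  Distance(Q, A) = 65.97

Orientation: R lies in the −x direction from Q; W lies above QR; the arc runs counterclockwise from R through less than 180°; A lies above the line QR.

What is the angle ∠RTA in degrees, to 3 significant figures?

122°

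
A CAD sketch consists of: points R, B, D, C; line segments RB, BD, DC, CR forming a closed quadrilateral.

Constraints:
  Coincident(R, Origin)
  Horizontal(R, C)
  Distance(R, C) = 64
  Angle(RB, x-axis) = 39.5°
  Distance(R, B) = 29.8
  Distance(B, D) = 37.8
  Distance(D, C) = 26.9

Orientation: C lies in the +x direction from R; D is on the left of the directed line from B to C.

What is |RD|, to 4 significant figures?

65.64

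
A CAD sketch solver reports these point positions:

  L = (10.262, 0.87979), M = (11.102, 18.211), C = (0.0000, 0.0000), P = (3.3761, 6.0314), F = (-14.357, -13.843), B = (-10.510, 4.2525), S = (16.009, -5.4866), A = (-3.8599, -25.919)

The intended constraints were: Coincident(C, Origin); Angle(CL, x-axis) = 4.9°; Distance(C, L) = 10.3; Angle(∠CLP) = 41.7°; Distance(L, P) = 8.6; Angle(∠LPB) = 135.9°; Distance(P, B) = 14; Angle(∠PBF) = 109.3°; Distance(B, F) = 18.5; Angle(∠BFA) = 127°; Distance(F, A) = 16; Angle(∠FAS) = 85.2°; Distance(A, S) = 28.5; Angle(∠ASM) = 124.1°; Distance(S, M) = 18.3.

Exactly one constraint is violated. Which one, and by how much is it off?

Distance(S, M) = 18.3 — off by 5.90.

C = (0.00, 0.00) ✓; CL at 4.900° ✓; |CL| = 10.30 ✓; ∠CLP = 41.70° ✓; |LP| = 8.600 ✓; ∠LPB = 135.9° ✓; |PB| = 14.00 ✓; ∠PBF = 109.3° ✓; |BF| = 18.50 ✓; ∠BFA = 127.0° ✓; |FA| = 16.00 ✓; ∠FAS = 85.20° ✓; |AS| = 28.50 ✓; ∠ASM = 124.1° ✓; |SM| = 24.20 ✗.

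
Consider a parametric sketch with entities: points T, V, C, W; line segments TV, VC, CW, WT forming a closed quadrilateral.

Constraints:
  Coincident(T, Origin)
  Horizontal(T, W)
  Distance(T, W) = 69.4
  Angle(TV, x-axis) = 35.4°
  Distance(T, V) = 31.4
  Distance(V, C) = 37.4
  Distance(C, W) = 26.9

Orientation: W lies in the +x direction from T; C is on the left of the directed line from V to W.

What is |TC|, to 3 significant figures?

67.4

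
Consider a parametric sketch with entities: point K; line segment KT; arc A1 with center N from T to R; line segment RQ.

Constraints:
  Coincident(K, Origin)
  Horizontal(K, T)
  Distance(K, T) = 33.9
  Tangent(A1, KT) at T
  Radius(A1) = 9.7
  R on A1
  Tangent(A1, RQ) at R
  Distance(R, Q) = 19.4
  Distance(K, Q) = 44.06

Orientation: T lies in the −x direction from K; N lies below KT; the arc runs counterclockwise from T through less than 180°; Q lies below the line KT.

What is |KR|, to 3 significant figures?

44.6

K is at the origin; K and T share the same y with |KT| = 33.9 and T on the −x side, so T = (-33.9, 0.00). Tangency of A1 to KT means the radius NT is perpendicular to KT, so N = T + (0, -9.7) = (-33.9, -9.70). Since NR ⟂ RQ (tangency), |NQ| = √(9.7² + 19.4²) = 21.7 regardless of where R sits on A1. So Q lies on both circle(K, 44.06) and circle(N, 21.7); the below-KT intersection is Q = (-31.1, -31.2). R is the foot of the tangent from Q: R = (-41.9, -15.1).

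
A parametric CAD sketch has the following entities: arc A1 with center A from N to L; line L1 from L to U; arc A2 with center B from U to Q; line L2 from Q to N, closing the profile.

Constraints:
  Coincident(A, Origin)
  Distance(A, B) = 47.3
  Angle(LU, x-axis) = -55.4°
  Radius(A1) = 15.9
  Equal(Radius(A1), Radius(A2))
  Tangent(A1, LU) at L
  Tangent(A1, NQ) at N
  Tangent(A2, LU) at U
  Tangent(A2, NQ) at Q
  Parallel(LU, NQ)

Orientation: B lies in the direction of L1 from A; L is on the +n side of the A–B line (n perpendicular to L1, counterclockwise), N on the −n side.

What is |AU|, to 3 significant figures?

49.9

Tangency of A1 to both parallel lines with radius 15.9 puts L and N at A ± 15.9·n: L = (13.1, 9.03), N = (-13.1, -9.03). Equal radii place U and Q the same way about B: U = B + 15.9·n = (39.9, -29.9), Q = B − 15.9·n = (13.8, -48.0). Then |AU| = |U − A| = 49.9.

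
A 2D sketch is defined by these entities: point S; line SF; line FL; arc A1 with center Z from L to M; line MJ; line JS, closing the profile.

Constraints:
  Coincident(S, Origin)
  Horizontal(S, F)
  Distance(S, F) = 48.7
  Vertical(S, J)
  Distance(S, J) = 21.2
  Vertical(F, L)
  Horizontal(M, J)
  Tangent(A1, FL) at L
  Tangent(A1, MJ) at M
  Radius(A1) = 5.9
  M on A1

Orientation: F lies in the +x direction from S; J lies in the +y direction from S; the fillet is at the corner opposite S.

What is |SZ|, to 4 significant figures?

45.45

SJ is vertical with |SJ| = 21.2 and J on the +y side, so J = (0.000, 21.20). The virtual corner opposite S is at (48.70, 21.20). The tangent condition forces ZL to be normal to FL and tangency of A1 to MJ means the radius ZM is perpendicular to MJ, with radius 5.9, so the center Z sits 5.9 in from both sides at Z = (42.80, 15.30). Then |SZ| = |Z − S| = 45.45.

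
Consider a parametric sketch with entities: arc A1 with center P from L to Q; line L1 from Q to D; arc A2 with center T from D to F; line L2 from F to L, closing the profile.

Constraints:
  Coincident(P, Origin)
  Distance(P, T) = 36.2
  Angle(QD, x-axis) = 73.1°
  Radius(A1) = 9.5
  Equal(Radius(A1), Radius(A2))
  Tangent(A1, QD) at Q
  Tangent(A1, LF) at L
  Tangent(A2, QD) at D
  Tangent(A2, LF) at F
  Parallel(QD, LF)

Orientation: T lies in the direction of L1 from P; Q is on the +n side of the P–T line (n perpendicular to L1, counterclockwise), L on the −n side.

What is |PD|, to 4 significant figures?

37.43

The slot axis is L1's direction at 73.1°, so u = (cos 73.1°, sin 73.1°) = (0.2907, 0.9568) and n = (−sin 73.1°, cos 73.1°) = (-0.9568, 0.2907). P is at the origin and T lies 36.2 along u from P, so T = 36.2·u = (10.52, 34.64). Tangency of A1 to both parallel lines with radius 9.5 puts Q and L at P ± 9.5·n: Q = (-9.090, 2.762), L = (9.090, -2.762). Equal radii place D and F the same way about T: D = T + 9.5·n = (1.434, 37.40), F = T − 9.5·n = (19.61, 31.87). Then |PD| = |D − P| = 37.43.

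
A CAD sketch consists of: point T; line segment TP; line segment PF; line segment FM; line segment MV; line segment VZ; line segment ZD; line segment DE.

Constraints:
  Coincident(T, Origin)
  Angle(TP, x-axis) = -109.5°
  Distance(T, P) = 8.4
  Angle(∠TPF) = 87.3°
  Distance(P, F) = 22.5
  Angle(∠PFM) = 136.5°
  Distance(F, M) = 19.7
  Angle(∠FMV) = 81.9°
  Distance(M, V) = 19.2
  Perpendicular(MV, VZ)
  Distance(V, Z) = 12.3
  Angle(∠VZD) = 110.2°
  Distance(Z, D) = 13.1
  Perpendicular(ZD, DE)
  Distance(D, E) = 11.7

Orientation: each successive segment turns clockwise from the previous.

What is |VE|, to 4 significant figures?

17.35

∠VZD = 110.2° gives ZD at -143.6° from the x-axis; with |ZD| = 13.1, D = (-20.42, 4.309). ZD is perpendicular to DE, so DE runs at 126.4°; with |DE| = 11.7, E = (-27.36, 13.73). Then |VE| = |E − V| = 17.35.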